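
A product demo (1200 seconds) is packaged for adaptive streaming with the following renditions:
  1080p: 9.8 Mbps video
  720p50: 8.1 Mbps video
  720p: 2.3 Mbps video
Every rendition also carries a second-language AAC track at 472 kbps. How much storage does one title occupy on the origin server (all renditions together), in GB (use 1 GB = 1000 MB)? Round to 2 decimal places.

3.24 GB

Audio: 472 kbps = 0.472 Mbps.
Sum of rendition bitrates: (9.8+0.472) + (8.1+0.472) + (2.3+0.472) = 21.616 Mbps.
× 1200 s = 25,939 Mb = 3,242 MB = 3.242 GB.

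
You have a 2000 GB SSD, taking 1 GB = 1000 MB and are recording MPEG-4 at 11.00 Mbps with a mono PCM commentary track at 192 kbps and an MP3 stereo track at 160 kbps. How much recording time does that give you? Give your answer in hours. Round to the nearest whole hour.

392 hours

Audio total: 192 + 160 = 352 kbps = 0.352 Mbps.
Total bitrate: 11.00 + 0.352 = 11.352 Mbps.
Capacity: 2000 GB = 16,000,000 Mb.
Recording time: 16,000,000 / 11.352 = 1,409,443 s ≈ 392 hours.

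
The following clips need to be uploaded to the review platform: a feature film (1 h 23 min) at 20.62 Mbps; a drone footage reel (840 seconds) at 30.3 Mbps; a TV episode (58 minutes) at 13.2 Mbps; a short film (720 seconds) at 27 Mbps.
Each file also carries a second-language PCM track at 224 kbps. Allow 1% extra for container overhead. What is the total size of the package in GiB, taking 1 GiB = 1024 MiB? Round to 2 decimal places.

Audio: 224 kbps = 0.224 Mbps.
feature film: 20.844 Mbps × 4980 s × 1.01 = 104841.2 Mb
drone footage reel: 30.524 Mbps × 840 s × 1.01 = 25896.6 Mb
TV episode: 13.424 Mbps × 3480 s × 1.01 = 47182.7 Mb
short film: 27.224 Mbps × 720 s × 1.01 = 19797.3 Mb
Total: 197717.7 Mb = 24714.7 MB.
= 23.02 GiB.

23.02 GiB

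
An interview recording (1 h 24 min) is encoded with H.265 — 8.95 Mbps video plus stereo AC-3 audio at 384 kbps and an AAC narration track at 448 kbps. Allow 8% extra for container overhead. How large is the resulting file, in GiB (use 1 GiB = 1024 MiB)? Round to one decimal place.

1 h 24 min = 84 min = 5040 s
Audio total: 384 + 448 = 832 kbps = 0.832 Mbps.
Total bitrate: 8.95 + 0.832 = 9.782 Mbps.
Stream data: 9.782 Mbps × 5040 s = 49301.3 Mb.
With 8% container overhead: ×1.08.
53,245 Mb = 6,655,672,800 bytes ÷ 1,073,741,824 = 6.199 GiB.

6.2 GiB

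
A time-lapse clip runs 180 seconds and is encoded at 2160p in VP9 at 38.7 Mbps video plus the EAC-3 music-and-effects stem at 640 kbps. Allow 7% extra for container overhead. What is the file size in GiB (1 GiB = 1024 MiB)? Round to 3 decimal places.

Audio: 640 kbps = 0.640 Mbps.
Total bitrate: 38.7 + 0.640 = 39.340 Mbps.
Stream data: 39.340 Mbps × 180 s = 7081.2 Mb.
With 7% container overhead: ×1.07.
7,577 Mb = 947,110,500 bytes ÷ 1,073,741,824 = 0.8821 GiB.

0.882 GiB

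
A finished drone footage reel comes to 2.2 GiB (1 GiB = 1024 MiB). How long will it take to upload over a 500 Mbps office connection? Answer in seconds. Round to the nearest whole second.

File: 2.2 GiB = 18897.9 Mb.
At 500 Mbps: 18897.9 / 500 = 37.8 s ≈ 37.8 seconds.

38 seconds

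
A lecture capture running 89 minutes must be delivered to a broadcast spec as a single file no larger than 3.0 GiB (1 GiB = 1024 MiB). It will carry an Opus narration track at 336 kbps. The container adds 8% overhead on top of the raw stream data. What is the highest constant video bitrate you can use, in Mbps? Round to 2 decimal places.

4.13 Mbps

Budget: 3.0 GiB = 25769.8 Mb.
Stream payload after overhead: 25769.8 / 1.08 = 23860.9 Mb.
89 min = 5340 s
Total bitrate budget: 23860.9 Mb / 5340 s = 4.468 Mbps.
Audio: 336 kbps = 0.336 Mbps.
Video: 4.468 − 0.336 = 4.132 Mbps.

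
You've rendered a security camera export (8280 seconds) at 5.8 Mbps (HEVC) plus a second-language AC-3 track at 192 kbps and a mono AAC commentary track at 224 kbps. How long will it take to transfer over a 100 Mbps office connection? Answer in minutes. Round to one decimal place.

Audio total: 192 + 224 = 416 kbps = 0.416 Mbps.
Total bitrate: 6.216 Mbps.
File: 6.216 Mbps × 8280 s = 51468.5 Mb.
At 100 Mbps: 51468.5 / 100 = 514.7 s ≈ 8.58 minutes.

8.6 minutes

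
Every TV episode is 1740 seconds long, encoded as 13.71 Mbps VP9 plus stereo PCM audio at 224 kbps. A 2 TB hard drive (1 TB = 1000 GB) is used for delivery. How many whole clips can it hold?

659

Audio: 224 kbps = 0.224 Mbps.
Total bitrate: 13.934 Mbps.
Per item: 13.934 Mbps × 1740 s = 24,245 Mb = 3,031 MB.
Capacity: 2 TB = 16,000,000 Mb; 659.93 items → 659 complete.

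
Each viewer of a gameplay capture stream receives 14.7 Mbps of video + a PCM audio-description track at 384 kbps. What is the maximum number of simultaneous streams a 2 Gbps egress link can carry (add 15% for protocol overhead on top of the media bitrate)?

115

Audio: 384 kbps = 0.384 Mbps.
Per-viewer media rate: 15.084 Mbps.
On the wire with 15% overhead: 17.347 Mbps.
2 Gbps = 2,000 Mbps; 2,000 / 17.347 = 115.30 → 115 viewers.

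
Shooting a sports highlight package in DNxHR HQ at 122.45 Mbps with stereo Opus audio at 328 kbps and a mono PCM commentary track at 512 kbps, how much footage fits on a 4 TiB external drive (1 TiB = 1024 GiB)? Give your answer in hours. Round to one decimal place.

79.3 hours

Audio total: 328 + 512 = 840 kbps = 0.840 Mbps.
Total bitrate: 122.45 + 0.840 = 123.290 Mbps.
Capacity: 4 TiB = 35,184,372 Mb.
Recording time: 35,184,372 / 123.290 = 285,379 s ≈ 79.3 hours.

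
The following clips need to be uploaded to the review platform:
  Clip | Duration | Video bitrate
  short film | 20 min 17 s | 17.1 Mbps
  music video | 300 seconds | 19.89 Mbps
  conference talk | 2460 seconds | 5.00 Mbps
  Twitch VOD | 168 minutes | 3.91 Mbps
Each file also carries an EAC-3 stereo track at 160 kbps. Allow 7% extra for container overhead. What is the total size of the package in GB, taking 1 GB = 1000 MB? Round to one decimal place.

Audio: 160 kbps = 0.160 Mbps.
short film: 17.260 Mbps × 1217 s × 1.07 = 22475.8 Mb
music video: 20.050 Mbps × 300 s × 1.07 = 6436.1 Mb
conference talk: 5.160 Mbps × 2460 s × 1.07 = 13582.2 Mb
Twitch VOD: 4.070 Mbps × 10080 s × 1.07 = 43897.4 Mb
Total: 86391.4 Mb = 10798.9 MB.
= 10.80 GB.

10.8 GB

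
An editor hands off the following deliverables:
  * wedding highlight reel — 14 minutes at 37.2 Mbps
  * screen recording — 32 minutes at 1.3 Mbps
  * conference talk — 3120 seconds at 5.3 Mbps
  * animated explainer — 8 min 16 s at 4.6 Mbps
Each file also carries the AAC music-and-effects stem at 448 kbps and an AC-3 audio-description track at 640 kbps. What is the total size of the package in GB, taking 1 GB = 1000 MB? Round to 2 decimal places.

7.44 GB

Audio total: 448 + 640 = 1088 kbps = 1.088 Mbps.
wedding highlight reel: 38.288 Mbps × 840 s = 32161.9 Mb
screen recording: 2.388 Mbps × 1920 s = 4585.0 Mb
conference talk: 6.388 Mbps × 3120 s = 19930.6 Mb
animated explainer: 5.688 Mbps × 496 s = 2821.2 Mb
Total: 59498.7 Mb = 7437.3 MB.
= 7.437 GB.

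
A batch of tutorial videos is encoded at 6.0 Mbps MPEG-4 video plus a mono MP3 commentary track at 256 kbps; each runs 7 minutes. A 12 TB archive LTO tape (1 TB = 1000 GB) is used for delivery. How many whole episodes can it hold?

36536

7 min = 420 s
Audio: 256 kbps = 0.256 Mbps.
Total bitrate: 6.256 Mbps.
Per item: 6.256 Mbps × 420 s = 2,628 Mb = 328.4 MB.
Capacity: 12 TB = 96,000,000 Mb; 36536.35 items → 36536 complete.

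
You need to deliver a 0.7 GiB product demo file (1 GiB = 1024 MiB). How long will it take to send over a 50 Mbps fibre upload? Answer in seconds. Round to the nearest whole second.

120 seconds

File: 0.7 GiB = 6013.0 Mb.
At 50 Mbps: 6013.0 / 50 = 120.3 s ≈ 120 seconds.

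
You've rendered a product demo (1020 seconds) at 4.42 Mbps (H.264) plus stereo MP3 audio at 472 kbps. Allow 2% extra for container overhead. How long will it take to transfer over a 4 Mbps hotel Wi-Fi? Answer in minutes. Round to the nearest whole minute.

21 minutes

Audio: 472 kbps = 0.472 Mbps.
Total bitrate: 4.892 Mbps.
File: 4.892 Mbps × 1020 s = 4989.8 Mb.
With 2% container overhead: ×1.02. → 5089.6 Mb.
At 4 Mbps: 5089.6 / 4 = 1272.4 s ≈ 21.2 minutes.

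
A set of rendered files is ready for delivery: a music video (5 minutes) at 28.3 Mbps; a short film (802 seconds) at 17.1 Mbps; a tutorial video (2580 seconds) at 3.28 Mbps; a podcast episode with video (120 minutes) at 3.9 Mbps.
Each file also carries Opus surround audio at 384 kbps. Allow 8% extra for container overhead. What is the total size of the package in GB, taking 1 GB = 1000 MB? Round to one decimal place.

8.5 GB

Audio: 384 kbps = 0.384 Mbps.
music video: 28.684 Mbps × 300 s × 1.08 = 9293.6 Mb
short film: 17.484 Mbps × 802 s × 1.08 = 15143.9 Mb
tutorial video: 3.664 Mbps × 2580 s × 1.08 = 10209.4 Mb
podcast episode with video: 4.284 Mbps × 7200 s × 1.08 = 33312.4 Mb
Total: 67959.3 Mb = 8494.9 MB.
= 8.495 GB.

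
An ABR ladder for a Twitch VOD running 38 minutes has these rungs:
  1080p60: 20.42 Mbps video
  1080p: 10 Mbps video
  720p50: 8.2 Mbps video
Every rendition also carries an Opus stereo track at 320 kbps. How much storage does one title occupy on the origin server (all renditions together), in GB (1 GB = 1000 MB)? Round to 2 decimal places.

11.28 GB

38 min = 2280 s
Audio: 320 kbps = 0.320 Mbps.
Sum of rendition bitrates: (20.42+0.320) + (10+0.320) + (8.2+0.320) = 39.580 Mbps.
× 2280 s = 90,242 Mb = 11,280 MB = 11.28 GB.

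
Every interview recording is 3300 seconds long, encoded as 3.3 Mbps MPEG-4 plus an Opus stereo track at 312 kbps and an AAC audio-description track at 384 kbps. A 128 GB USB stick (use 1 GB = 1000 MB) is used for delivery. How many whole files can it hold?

77

Audio total: 312 + 384 = 696 kbps = 0.696 Mbps.
Total bitrate: 3.996 Mbps.
Per item: 3.996 Mbps × 3300 s = 13,187 Mb = 1,648 MB.
Capacity: 128 GB = 1,024,000 Mb; 77.65 items → 77 complete.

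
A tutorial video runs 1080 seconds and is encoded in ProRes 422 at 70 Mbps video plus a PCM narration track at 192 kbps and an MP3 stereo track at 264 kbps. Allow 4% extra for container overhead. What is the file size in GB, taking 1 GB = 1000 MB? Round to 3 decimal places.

9.892 GB

Audio total: 192 + 264 = 456 kbps = 0.456 Mbps.
Total bitrate: 70 + 0.456 = 70.456 Mbps.
Stream data: 70.456 Mbps × 1080 s = 76092.5 Mb.
With 4% container overhead: ×1.04.
79,136 Mb ÷ 8 = 9,892 MB → 9.892 GB.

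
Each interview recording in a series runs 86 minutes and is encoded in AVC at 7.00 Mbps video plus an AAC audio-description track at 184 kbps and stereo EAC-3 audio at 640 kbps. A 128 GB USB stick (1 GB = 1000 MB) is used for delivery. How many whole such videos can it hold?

86 min = 5160 s
Audio total: 184 + 640 = 824 kbps = 0.824 Mbps.
Total bitrate: 7.824 Mbps.
Per item: 7.824 Mbps × 5160 s = 40,372 Mb = 5,046 MB.
Capacity: 128 GB = 1,024,000 Mb; 25.36 items → 25 complete.

25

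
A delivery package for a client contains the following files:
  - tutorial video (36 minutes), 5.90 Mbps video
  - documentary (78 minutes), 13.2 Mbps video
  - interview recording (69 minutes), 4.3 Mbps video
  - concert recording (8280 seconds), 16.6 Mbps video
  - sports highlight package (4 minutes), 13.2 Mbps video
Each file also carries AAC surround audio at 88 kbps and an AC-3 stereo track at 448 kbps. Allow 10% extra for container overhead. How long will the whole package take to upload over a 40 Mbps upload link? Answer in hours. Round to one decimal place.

1.9 hours

Audio total: 88 + 448 = 536 kbps = 0.536 Mbps.
tutorial video: 6.436 Mbps × 2160 s × 1.10 = 15291.9 Mb
documentary: 13.736 Mbps × 4680 s × 1.10 = 70712.9 Mb
interview recording: 4.836 Mbps × 4140 s × 1.10 = 22023.1 Mb
concert recording: 17.136 Mbps × 8280 s × 1.10 = 156074.7 Mb
sports highlight package: 13.736 Mbps × 240 s × 1.10 = 3626.3 Mb
Total: 267729.0 Mb = 33466.1 MB.
At 40 Mbps: 267729.0 / 40 = 6693 s ≈ 1.86 hours.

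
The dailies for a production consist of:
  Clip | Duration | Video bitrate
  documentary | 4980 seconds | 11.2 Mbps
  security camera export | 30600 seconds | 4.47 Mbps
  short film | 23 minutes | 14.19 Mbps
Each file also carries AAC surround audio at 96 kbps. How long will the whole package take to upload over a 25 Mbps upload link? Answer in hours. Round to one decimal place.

2.4 hours

Audio: 96 kbps = 0.096 Mbps.
documentary: 11.296 Mbps × 4980 s = 56254.1 Mb
security camera export: 4.566 Mbps × 30600 s = 139719.6 Mb
short film: 14.286 Mbps × 1380 s = 19714.7 Mb
Total: 215688.4 Mb = 26961.0 MB.
At 25 Mbps: 215688.4 / 25 = 8628 s ≈ 2.4 hours.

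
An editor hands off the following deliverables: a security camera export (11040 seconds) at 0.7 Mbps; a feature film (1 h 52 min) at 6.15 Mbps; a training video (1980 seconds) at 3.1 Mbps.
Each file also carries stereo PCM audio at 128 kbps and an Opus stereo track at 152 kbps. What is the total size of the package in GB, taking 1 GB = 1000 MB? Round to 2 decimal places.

Audio total: 128 + 152 = 280 kbps = 0.280 Mbps.
security camera export: 0.980 Mbps × 11040 s = 10819.2 Mb
feature film: 6.430 Mbps × 6720 s = 43209.6 Mb
training video: 3.380 Mbps × 1980 s = 6692.4 Mb
Total: 60721.2 Mb = 7590.1 MB.
= 7.590 GB.

7.59 GB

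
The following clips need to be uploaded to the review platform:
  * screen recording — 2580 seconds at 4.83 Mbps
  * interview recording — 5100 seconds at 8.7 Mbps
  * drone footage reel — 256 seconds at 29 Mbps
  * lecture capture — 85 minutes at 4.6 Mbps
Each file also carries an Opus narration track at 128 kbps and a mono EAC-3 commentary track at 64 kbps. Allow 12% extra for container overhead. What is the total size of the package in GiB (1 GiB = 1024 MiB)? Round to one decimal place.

11.8 GiB

Audio total: 128 + 64 = 192 kbps = 0.192 Mbps.
screen recording: 5.022 Mbps × 2580 s × 1.12 = 14511.6 Mb
interview recording: 8.892 Mbps × 5100 s × 1.12 = 50791.1 Mb
drone footage reel: 29.192 Mbps × 256 s × 1.12 = 8369.9 Mb
lecture capture: 4.792 Mbps × 5100 s × 1.12 = 27371.9 Mb
Total: 101044.5 Mb = 12630.6 MB.
= 11.76 GiB.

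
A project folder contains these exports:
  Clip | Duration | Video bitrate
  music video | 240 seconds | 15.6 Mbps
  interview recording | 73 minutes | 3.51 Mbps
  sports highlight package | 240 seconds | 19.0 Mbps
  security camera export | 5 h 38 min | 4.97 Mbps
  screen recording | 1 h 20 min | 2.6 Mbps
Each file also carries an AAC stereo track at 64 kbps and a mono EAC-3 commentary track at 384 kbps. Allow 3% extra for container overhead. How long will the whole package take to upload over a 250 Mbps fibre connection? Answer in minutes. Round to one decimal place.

10.3 minutes

Audio total: 64 + 384 = 448 kbps = 0.448 Mbps.
music video: 16.048 Mbps × 240 s × 1.03 = 3967.1 Mb
interview recording: 3.958 Mbps × 4380 s × 1.03 = 17856.1 Mb
sports highlight package: 19.448 Mbps × 240 s × 1.03 = 4807.5 Mb
security camera export: 5.418 Mbps × 20280 s × 1.03 = 113173.4 Mb
screen recording: 3.048 Mbps × 4800 s × 1.03 = 15069.3 Mb
Total: 154873.4 Mb = 19359.2 MB.
At 250 Mbps: 154873.4 / 250 = 619 s ≈ 10.3 minutes.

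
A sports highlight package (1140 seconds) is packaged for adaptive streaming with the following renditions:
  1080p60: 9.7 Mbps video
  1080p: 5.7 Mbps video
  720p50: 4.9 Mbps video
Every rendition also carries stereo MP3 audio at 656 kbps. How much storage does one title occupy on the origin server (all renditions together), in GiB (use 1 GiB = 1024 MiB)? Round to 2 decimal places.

2.96 GiB

Audio: 656 kbps = 0.656 Mbps.
Sum of rendition bitrates: (9.7+0.656) + (5.7+0.656) + (4.9+0.656) = 22.268 Mbps.
× 1140 s = 25,386 Mb = 3,173 MB = 2.955 GiB.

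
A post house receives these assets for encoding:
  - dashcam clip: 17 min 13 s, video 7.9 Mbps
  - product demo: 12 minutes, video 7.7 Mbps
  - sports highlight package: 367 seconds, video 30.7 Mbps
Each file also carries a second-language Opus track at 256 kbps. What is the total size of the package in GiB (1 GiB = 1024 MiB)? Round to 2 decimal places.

Audio: 256 kbps = 0.256 Mbps.
dashcam clip: 8.156 Mbps × 1033 s = 8425.1 Mb
product demo: 7.956 Mbps × 720 s = 5728.3 Mb
sports highlight package: 30.956 Mbps × 367 s = 11360.9 Mb
Total: 25514.3 Mb = 3189.3 MB.
= 2.970 GiB.

2.97 GiB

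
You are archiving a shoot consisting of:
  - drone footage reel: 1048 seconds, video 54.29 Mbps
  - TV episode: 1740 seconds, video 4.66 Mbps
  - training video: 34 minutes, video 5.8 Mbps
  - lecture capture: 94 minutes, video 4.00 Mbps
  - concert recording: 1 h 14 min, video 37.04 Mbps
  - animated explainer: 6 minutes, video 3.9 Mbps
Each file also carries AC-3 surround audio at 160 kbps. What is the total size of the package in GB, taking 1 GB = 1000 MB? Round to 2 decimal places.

Audio: 160 kbps = 0.160 Mbps.
drone footage reel: 54.450 Mbps × 1048 s = 57063.6 Mb
TV episode: 4.820 Mbps × 1740 s = 8386.8 Mb
training video: 5.960 Mbps × 2040 s = 12158.4 Mb
lecture capture: 4.160 Mbps × 5640 s = 23462.4 Mb
concert recording: 37.200 Mbps × 4440 s = 165168.0 Mb
animated explainer: 4.060 Mbps × 360 s = 1461.6 Mb
Total: 267700.8 Mb = 33462.6 MB.
= 33.46 GB.

33.46 GB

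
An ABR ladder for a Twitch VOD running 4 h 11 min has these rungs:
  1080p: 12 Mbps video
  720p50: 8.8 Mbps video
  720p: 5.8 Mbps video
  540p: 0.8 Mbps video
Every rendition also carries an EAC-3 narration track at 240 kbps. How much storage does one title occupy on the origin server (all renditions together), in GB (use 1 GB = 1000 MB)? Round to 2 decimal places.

53.39 GB

4 h 11 min = 251 min = 15060 s
Audio: 240 kbps = 0.240 Mbps.
Sum of rendition bitrates: (12+0.240) + (8.8+0.240) + (5.8+0.240) + (0.8+0.240) = 28.360 Mbps.
× 15060 s = 427,102 Mb = 53,388 MB = 53.39 GB.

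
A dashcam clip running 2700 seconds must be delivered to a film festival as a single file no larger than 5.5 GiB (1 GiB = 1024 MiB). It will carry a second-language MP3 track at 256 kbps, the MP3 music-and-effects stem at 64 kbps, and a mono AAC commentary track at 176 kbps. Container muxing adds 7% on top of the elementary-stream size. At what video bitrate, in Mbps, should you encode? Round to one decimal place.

15.9 Mbps

Budget: 5.5 GiB = 47244.6 Mb.
Stream payload after overhead: 47244.6 / 1.07 = 44153.9 Mb.
Total bitrate budget: 44153.9 Mb / 2700 s = 16.353 Mbps.
Audio total: 256 + 64 + 176 = 496 kbps = 0.496 Mbps.
Video: 16.353 − 0.496 = 15.857 Mbps.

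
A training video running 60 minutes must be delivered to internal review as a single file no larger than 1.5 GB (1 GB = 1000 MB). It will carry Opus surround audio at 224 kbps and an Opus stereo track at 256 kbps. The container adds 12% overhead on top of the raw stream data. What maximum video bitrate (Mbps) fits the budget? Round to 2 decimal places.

2.50 Mbps

Budget: 1.5 GB = 12000.0 Mb.
Stream payload after overhead: 12000.0 / 1.12 = 10714.3 Mb.
60 min = 3600 s
Total bitrate budget: 10714.3 Mb / 3600 s = 2.976 Mbps.
Audio total: 224 + 256 = 480 kbps = 0.480 Mbps.
Video: 2.976 − 0.480 = 2.496 Mbps.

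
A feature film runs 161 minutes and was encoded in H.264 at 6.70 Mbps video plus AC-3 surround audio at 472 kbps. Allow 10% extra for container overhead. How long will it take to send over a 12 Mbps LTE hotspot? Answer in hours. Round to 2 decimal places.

1.76 hours

161 min = 9660 s
Audio: 472 kbps = 0.472 Mbps.
Total bitrate: 7.172 Mbps.
File: 7.172 Mbps × 9660 s = 69281.5 Mb.
With 10% container overhead: ×1.10. → 76209.7 Mb.
At 12 Mbps: 76209.7 / 12 = 6350.8 s ≈ 1.76 hours.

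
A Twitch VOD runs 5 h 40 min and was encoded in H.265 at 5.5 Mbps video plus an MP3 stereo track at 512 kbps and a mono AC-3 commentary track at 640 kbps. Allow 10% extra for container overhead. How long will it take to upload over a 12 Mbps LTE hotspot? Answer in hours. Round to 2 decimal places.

3.46 hours

5 h 40 min = 340 min = 20400 s
Audio total: 512 + 640 = 1152 kbps = 1.152 Mbps.
Total bitrate: 6.652 Mbps.
File: 6.652 Mbps × 20400 s = 135700.8 Mb.
With 10% container overhead: ×1.10. → 149270.9 Mb.
At 12 Mbps: 149270.9 / 12 = 12439.2 s ≈ 3.46 hours.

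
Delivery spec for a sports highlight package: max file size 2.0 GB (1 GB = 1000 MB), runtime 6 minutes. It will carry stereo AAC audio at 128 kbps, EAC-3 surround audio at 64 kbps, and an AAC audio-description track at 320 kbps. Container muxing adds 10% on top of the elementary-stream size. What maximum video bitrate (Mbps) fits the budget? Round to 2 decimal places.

39.89 Mbps

Budget: 2.0 GB = 16000.0 Mb.
Stream payload after overhead: 16000.0 / 1.10 = 14545.5 Mb.
6 min = 360 s
Total bitrate budget: 14545.5 Mb / 360 s = 40.404 Mbps.
Audio total: 128 + 64 + 320 = 512 kbps = 0.512 Mbps.
Video: 40.404 − 0.512 = 39.892 Mbps.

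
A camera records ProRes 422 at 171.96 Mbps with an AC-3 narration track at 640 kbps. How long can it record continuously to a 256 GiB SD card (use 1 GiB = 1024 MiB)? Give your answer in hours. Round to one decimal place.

Audio: 640 kbps = 0.640 Mbps.
Total bitrate: 171.96 + 0.640 = 172.600 Mbps.
Capacity: 256 GiB = 2,199,023 Mb.
Recording time: 2,199,023 / 172.600 = 12,741 s ≈ 3.54 hours.

3.5 hours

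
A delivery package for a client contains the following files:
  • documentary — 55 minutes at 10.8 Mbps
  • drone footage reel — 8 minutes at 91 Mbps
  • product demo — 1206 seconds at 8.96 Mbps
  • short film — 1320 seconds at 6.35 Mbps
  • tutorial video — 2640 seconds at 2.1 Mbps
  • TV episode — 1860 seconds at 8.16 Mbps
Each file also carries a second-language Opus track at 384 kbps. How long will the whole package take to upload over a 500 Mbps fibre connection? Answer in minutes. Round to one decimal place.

Audio: 384 kbps = 0.384 Mbps.
documentary: 11.184 Mbps × 3300 s = 36907.2 Mb
drone footage reel: 91.384 Mbps × 480 s = 43864.3 Mb
product demo: 9.344 Mbps × 1206 s = 11268.9 Mb
short film: 6.734 Mbps × 1320 s = 8888.9 Mb
tutorial video: 2.484 Mbps × 2640 s = 6557.8 Mb
TV episode: 8.544 Mbps × 1860 s = 15891.8 Mb
Total: 123378.9 Mb = 15422.4 MB.
At 500 Mbps: 123378.9 / 500 = 247 s ≈ 4.11 minutes.

4.1 minutes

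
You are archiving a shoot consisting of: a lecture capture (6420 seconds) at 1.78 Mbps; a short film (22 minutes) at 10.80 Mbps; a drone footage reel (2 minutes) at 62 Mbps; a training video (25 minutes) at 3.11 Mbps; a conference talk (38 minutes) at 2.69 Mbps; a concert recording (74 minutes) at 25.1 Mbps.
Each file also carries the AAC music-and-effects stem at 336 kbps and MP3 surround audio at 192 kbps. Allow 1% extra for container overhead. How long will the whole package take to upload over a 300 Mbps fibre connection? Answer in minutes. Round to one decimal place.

9.2 minutes

Audio total: 336 + 192 = 528 kbps = 0.528 Mbps.
lecture capture: 2.308 Mbps × 6420 s × 1.01 = 14965.5 Mb
short film: 11.328 Mbps × 1320 s × 1.01 = 15102.5 Mb
drone footage reel: 62.528 Mbps × 120 s × 1.01 = 7578.4 Mb
training video: 3.638 Mbps × 1500 s × 1.01 = 5511.6 Mb
conference talk: 3.218 Mbps × 2280 s × 1.01 = 7410.4 Mb
concert recording: 25.628 Mbps × 4440 s × 1.01 = 114926.2 Mb
Total: 165494.6 Mb = 20686.8 MB.
At 300 Mbps: 165494.6 / 300 = 552 s ≈ 9.19 minutes.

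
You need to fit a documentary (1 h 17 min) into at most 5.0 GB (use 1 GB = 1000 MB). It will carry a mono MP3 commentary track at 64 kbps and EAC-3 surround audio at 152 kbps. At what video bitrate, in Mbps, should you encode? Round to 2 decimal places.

8.44 Mbps

Budget: 5.0 GB = 40000.0 Mb.
1 h 17 min = 77 min = 4620 s
Total bitrate budget: 40000.0 Mb / 4620 s = 8.658 Mbps.
Audio total: 64 + 152 = 216 kbps = 0.216 Mbps.
Video: 8.658 − 0.216 = 8.442 Mbps.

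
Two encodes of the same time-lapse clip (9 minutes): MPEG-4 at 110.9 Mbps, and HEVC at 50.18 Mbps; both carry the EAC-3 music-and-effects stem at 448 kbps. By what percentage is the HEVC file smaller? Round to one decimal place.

9 min = 540 s
Audio: 448 kbps = 0.448 Mbps.
MPEG-4: 111.348 Mbps × 540 s = 60127.9 Mb = 7.516 GB.
HEVC: 50.628 Mbps × 540 s = 27339.1 Mb = 3.417 GB.
Reduction: (1 − 3.417/7.516) × 100 = 54.53%.

54.5%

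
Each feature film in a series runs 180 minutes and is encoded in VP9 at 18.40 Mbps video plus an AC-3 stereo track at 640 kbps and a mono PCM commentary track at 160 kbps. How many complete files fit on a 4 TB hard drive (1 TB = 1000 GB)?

180 min = 10800 s
Audio total: 640 + 160 = 800 kbps = 0.800 Mbps.
Total bitrate: 19.200 Mbps.
Per item: 19.200 Mbps × 10800 s = 207,360 Mb = 25,920 MB.
Capacity: 4 TB = 32,000,000 Mb; 154.32 items → 154 complete.

154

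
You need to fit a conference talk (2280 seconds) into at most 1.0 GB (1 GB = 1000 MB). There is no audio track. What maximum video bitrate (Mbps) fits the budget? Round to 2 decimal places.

3.51 Mbps

Budget: 1.0 GB = 8000.0 Mb.
Total bitrate budget: 8000.0 Mb / 2280 s = 3.509 Mbps.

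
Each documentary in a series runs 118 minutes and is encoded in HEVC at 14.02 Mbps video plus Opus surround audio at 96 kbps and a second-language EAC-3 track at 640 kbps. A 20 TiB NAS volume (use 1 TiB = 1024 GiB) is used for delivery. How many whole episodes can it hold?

1683

118 min = 7080 s
Audio total: 96 + 640 = 736 kbps = 0.736 Mbps.
Total bitrate: 14.756 Mbps.
Per item: 14.756 Mbps × 7080 s = 104,472 Mb = 13,059 MB.
Capacity: 20 TiB = 175,921,860 Mb; 1683.91 items → 1683 complete.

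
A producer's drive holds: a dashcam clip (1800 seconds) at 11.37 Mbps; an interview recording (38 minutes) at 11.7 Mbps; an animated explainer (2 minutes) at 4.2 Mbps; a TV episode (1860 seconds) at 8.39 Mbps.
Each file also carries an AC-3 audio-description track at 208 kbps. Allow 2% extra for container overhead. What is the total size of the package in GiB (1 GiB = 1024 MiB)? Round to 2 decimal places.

7.66 GiB

Audio: 208 kbps = 0.208 Mbps.
dashcam clip: 11.578 Mbps × 1800 s × 1.02 = 21257.2 Mb
interview recording: 11.908 Mbps × 2280 s × 1.02 = 27693.2 Mb
animated explainer: 4.408 Mbps × 120 s × 1.02 = 539.5 Mb
TV episode: 8.598 Mbps × 1860 s × 1.02 = 16312.1 Mb
Total: 65802.1 Mb = 8225.3 MB.
= 7.660 GiB.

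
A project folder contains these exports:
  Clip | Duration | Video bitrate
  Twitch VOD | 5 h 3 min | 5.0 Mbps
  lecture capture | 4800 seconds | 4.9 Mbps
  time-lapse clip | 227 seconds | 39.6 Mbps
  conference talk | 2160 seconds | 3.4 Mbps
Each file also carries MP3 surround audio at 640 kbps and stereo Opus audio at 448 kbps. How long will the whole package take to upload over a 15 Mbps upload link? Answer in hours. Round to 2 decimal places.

Audio total: 640 + 448 = 1088 kbps = 1.088 Mbps.
Twitch VOD: 6.088 Mbps × 18180 s = 110679.8 Mb
lecture capture: 5.988 Mbps × 4800 s = 28742.4 Mb
time-lapse clip: 40.688 Mbps × 227 s = 9236.2 Mb
conference talk: 4.488 Mbps × 2160 s = 9694.1 Mb
Total: 158352.5 Mb = 19794.1 MB.
At 15 Mbps: 158352.5 / 15 = 10557 s ≈ 2.93 hours.

2.93 hours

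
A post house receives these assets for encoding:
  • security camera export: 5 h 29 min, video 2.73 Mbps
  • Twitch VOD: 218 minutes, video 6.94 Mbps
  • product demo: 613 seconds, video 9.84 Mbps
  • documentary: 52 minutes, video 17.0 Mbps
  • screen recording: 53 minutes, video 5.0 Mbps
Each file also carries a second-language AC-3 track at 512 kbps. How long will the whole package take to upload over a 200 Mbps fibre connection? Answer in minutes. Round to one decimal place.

Audio: 512 kbps = 0.512 Mbps.
security camera export: 3.242 Mbps × 19740 s = 63997.1 Mb
Twitch VOD: 7.452 Mbps × 13080 s = 97472.2 Mb
product demo: 10.352 Mbps × 613 s = 6345.8 Mb
documentary: 17.512 Mbps × 3120 s = 54637.4 Mb
screen recording: 5.512 Mbps × 3180 s = 17528.2 Mb
Total: 239980.6 Mb = 29997.6 MB.
At 200 Mbps: 239980.6 / 200 = 1200 s ≈ 20 minutes.

20.0 minutes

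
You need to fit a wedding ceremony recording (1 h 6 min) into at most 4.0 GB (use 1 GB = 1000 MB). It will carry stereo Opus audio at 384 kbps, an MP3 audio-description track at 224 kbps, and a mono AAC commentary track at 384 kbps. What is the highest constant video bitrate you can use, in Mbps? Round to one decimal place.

7.1 Mbps

Budget: 4.0 GB = 32000.0 Mb.
1 h 6 min = 66 min = 3960 s
Total bitrate budget: 32000.0 Mb / 3960 s = 8.081 Mbps.
Audio total: 384 + 224 + 384 = 992 kbps = 0.992 Mbps.
Video: 8.081 − 0.992 = 7.089 Mbps.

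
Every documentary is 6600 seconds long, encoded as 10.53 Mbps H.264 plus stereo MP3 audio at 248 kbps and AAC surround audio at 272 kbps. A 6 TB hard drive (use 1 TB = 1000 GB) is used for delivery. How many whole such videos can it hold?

Audio total: 248 + 272 = 520 kbps = 0.520 Mbps.
Total bitrate: 11.050 Mbps.
Per item: 11.050 Mbps × 6600 s = 72,930 Mb = 9,116 MB.
Capacity: 6 TB = 48,000,000 Mb; 658.17 items → 658 complete.

658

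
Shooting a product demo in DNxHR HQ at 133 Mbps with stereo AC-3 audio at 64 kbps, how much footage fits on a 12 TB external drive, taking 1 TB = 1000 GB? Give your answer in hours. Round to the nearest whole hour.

Audio: 64 kbps = 0.064 Mbps.
Total bitrate: 133 + 0.064 = 133.064 Mbps.
Capacity: 12 TB = 96,000,000 Mb.
Recording time: 96,000,000 / 133.064 = 721,457 s ≈ 200 hours.

200 hours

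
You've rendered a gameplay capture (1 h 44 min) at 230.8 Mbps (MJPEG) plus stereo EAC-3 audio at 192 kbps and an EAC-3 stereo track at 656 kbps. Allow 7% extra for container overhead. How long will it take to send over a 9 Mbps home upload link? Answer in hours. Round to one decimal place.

1 h 44 min = 104 min = 6240 s
Audio total: 192 + 656 = 848 kbps = 0.848 Mbps.
Total bitrate: 231.648 Mbps.
File: 231.648 Mbps × 6240 s = 1445483.5 Mb.
With 7% container overhead: ×1.07. → 1546667.4 Mb.
At 9 Mbps: 1546667.4 / 9 = 171851.9 s ≈ 47.7 hours.

47.7 hours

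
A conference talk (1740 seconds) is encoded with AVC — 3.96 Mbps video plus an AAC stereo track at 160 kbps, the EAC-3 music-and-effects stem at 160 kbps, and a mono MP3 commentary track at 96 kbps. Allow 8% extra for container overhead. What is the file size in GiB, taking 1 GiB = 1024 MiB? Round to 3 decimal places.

0.957 GiB

Audio total: 160 + 160 + 96 = 416 kbps = 0.416 Mbps.
Total bitrate: 3.96 + 0.416 = 4.376 Mbps.
Stream data: 4.376 Mbps × 1740 s = 7614.2 Mb.
With 8% container overhead: ×1.08.
8,223 Mb = 1,027,922,400 bytes ÷ 1,073,741,824 = 0.9573 GiB.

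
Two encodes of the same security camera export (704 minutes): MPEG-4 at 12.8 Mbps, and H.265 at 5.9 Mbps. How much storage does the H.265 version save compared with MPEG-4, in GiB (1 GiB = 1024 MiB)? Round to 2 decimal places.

33.93 GiB

704 min = 42240 s
MPEG-4: 12.800 Mbps × 42240 s = 540672.0 Mb = 62.943 GiB.
H.265: 5.900 Mbps × 42240 s = 249216.0 Mb = 29.013 GiB.
Saving: 62.943 − 29.013 = 33.930 GiB.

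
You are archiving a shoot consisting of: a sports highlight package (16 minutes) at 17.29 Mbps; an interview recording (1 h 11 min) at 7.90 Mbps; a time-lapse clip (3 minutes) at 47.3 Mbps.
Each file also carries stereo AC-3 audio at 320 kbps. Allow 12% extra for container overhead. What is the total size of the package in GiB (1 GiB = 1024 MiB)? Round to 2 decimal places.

Audio: 320 kbps = 0.320 Mbps.
sports highlight package: 17.610 Mbps × 960 s × 1.12 = 18934.3 Mb
interview recording: 8.220 Mbps × 4260 s × 1.12 = 39219.3 Mb
time-lapse clip: 47.620 Mbps × 180 s × 1.12 = 9600.2 Mb
Total: 67753.7 Mb = 8469.2 MB.
= 7.888 GiB.

7.89 GiB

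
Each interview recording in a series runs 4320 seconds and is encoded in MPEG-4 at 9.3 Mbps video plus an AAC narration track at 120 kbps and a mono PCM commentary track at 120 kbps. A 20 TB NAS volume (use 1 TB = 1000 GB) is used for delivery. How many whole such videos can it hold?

Audio total: 120 + 120 = 240 kbps = 0.240 Mbps.
Total bitrate: 9.540 Mbps.
Per item: 9.540 Mbps × 4320 s = 41,213 Mb = 5,152 MB.
Capacity: 20 TB = 160,000,000 Mb; 3882.29 items → 3882 complete.

3882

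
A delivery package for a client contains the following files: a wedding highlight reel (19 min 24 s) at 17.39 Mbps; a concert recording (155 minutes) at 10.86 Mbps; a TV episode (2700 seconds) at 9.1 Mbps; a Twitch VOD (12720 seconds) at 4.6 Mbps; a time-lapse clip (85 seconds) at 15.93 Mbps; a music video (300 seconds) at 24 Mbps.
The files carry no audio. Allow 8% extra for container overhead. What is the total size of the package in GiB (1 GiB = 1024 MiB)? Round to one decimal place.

wedding highlight reel: 17.390 Mbps × 1164 s × 1.08 = 21861.3 Mb
concert recording: 10.860 Mbps × 9300 s × 1.08 = 109077.8 Mb
TV episode: 9.100 Mbps × 2700 s × 1.08 = 26535.6 Mb
Twitch VOD: 4.600 Mbps × 12720 s × 1.08 = 63193.0 Mb
time-lapse clip: 15.930 Mbps × 85 s × 1.08 = 1462.4 Mb
music video: 24.000 Mbps × 300 s × 1.08 = 7776.0 Mb
Total: 229906.1 Mb = 28738.3 MB.
= 26.76 GiB.

26.8 GiB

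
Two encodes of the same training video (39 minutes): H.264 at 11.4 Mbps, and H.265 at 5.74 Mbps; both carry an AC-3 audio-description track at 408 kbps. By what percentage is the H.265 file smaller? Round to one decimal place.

39 min = 2340 s
Audio: 408 kbps = 0.408 Mbps.
H.264: 11.808 Mbps × 2340 s = 27630.7 Mb = 3.454 GB.
H.265: 6.148 Mbps × 2340 s = 14386.3 Mb = 1.798 GB.
Reduction: (1 − 1.798/3.454) × 100 = 47.93%.

47.9%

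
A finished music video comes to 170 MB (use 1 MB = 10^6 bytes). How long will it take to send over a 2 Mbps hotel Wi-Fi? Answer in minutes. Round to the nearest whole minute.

11 minutes

File: 170 MB = 1360.0 Mb.
At 2 Mbps: 1360.0 / 2 = 680.0 s ≈ 11.3 minutes.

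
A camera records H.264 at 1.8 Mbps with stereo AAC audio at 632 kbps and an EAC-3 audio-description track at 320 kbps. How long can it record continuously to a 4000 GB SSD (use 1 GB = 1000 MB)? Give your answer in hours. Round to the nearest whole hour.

3230 hours

Audio total: 632 + 320 = 952 kbps = 0.952 Mbps.
Total bitrate: 1.8 + 0.952 = 2.752 Mbps.
Capacity: 4000 GB = 32,000,000 Mb.
Recording time: 32,000,000 / 2.752 = 11,627,907 s ≈ 3,230 hours.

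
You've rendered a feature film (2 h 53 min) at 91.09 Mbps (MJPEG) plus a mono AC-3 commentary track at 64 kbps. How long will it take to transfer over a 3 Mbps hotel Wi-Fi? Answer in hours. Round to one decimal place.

2 h 53 min = 173 min = 10380 s
Audio: 64 kbps = 0.064 Mbps.
Total bitrate: 91.154 Mbps.
File: 91.154 Mbps × 10380 s = 946178.5 Mb.
At 3 Mbps: 946178.5 / 3 = 315392.8 s ≈ 87.6 hours.

87.6 hours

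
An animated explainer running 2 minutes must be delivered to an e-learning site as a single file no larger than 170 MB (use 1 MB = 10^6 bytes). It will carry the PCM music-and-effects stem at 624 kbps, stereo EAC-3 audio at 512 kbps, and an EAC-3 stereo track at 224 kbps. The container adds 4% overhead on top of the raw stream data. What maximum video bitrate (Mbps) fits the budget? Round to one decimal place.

9.5 Mbps

Budget: 170 MB = 1360.0 Mb.
Stream payload after overhead: 1360.0 / 1.04 = 1307.7 Mb.
2 min = 120 s
Total bitrate budget: 1307.7 Mb / 120 s = 10.897 Mbps.
Audio total: 624 + 512 + 224 = 1360 kbps = 1.360 Mbps.
Video: 10.897 − 1.360 = 9.537 Mbps.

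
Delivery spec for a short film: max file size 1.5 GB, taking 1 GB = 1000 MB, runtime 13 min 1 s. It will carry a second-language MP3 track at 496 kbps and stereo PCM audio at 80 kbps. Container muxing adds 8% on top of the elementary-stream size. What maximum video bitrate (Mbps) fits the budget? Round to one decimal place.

Budget: 1.5 GB = 12000.0 Mb.
Stream payload after overhead: 12000.0 / 1.08 = 11111.1 Mb.
13 min 1 s = 781 s
Total bitrate budget: 11111.1 Mb / 781 s = 14.227 Mbps.
Audio total: 496 + 80 = 576 kbps = 0.576 Mbps.
Video: 14.227 − 0.576 = 13.651 Mbps.

13.7 Mbps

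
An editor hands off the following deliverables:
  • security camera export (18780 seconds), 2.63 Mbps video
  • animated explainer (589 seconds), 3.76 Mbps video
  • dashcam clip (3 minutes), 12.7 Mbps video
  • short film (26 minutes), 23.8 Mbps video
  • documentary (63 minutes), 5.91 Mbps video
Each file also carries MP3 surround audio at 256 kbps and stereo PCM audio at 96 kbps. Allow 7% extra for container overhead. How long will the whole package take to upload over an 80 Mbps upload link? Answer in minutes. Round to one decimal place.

Audio total: 256 + 96 = 352 kbps = 0.352 Mbps.
security camera export: 2.982 Mbps × 18780 s × 1.07 = 59922.1 Mb
animated explainer: 4.112 Mbps × 589 s × 1.07 = 2591.5 Mb
dashcam clip: 13.052 Mbps × 180 s × 1.07 = 2513.8 Mb
short film: 24.152 Mbps × 1560 s × 1.07 = 40314.5 Mb
documentary: 6.262 Mbps × 3780 s × 1.07 = 25327.3 Mb
Total: 130669.2 Mb = 16333.7 MB.
At 80 Mbps: 130669.2 / 80 = 1633 s ≈ 27.2 minutes.

27.2 minutes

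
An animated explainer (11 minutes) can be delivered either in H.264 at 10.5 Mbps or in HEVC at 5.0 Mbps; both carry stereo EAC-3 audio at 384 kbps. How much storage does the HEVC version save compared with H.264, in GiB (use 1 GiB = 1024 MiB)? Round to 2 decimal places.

0.42 GiB

11 min = 660 s
Audio: 384 kbps = 0.384 Mbps.
H.264: 10.884 Mbps × 660 s = 7183.4 Mb = 0.836 GiB.
HEVC: 5.384 Mbps × 660 s = 3553.4 Mb = 0.414 GiB.
Saving: 0.836 − 0.414 = 0.423 GiB.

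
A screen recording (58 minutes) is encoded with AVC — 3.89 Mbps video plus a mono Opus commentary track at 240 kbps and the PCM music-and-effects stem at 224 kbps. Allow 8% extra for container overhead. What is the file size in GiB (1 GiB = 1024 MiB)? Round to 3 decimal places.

58 min = 3480 s
Audio total: 240 + 224 = 464 kbps = 0.464 Mbps.
Total bitrate: 3.89 + 0.464 = 4.354 Mbps.
Stream data: 4.354 Mbps × 3480 s = 15151.9 Mb.
With 8% container overhead: ×1.08.
16,364 Mb = 2,045,509,200 bytes ÷ 1,073,741,824 = 1.905 GiB.

1.905 GiB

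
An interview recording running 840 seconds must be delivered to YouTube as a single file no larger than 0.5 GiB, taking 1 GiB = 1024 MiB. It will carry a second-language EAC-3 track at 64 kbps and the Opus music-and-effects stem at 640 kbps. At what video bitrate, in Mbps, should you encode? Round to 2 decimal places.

Budget: 0.5 GiB = 4295.0 Mb.
Total bitrate budget: 4295.0 Mb / 840 s = 5.113 Mbps.
Audio total: 64 + 640 = 704 kbps = 0.704 Mbps.
Video: 5.113 − 0.704 = 4.409 Mbps.

4.41 Mbps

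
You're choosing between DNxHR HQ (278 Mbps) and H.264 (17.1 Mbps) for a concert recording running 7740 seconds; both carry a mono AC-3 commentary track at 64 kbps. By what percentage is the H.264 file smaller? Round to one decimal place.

Audio: 64 kbps = 0.064 Mbps.
DNxHR HQ: 278.064 Mbps × 7740 s = 2152215.4 Mb = 269.027 GB.
H.264: 17.164 Mbps × 7740 s = 132849.4 Mb = 16.606 GB.
Reduction: (1 − 16.606/269.027) × 100 = 93.83%.

93.8%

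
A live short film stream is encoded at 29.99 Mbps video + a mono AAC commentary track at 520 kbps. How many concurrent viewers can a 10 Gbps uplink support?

327

Audio: 520 kbps = 0.520 Mbps.
Per-viewer media rate: 30.510 Mbps.
10 Gbps = 10,000 Mbps; 10,000 / 30.510 = 327.76 → 327 viewers.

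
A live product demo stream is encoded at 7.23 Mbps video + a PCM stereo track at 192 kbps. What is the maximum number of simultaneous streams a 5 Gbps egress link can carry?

673

Audio: 192 kbps = 0.192 Mbps.
Per-viewer media rate: 7.422 Mbps.
5 Gbps = 5,000 Mbps; 5,000 / 7.422 = 673.67 → 673 viewers.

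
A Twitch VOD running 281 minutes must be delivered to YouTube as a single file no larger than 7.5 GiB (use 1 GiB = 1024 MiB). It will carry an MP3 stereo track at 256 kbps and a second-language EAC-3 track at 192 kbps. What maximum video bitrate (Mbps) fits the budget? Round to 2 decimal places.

Budget: 7.5 GiB = 64424.5 Mb.
281 min = 16860 s
Total bitrate budget: 64424.5 Mb / 16860 s = 3.821 Mbps.
Audio total: 256 + 192 = 448 kbps = 0.448 Mbps.
Video: 3.821 − 0.448 = 3.373 Mbps.

3.37 Mbps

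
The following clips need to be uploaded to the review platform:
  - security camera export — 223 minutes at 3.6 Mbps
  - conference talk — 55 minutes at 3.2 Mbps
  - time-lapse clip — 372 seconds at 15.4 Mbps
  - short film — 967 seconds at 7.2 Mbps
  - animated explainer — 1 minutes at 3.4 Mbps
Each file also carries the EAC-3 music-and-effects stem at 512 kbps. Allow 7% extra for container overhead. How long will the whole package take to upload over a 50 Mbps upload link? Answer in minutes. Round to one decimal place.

Audio: 512 kbps = 0.512 Mbps.
security camera export: 4.112 Mbps × 13380 s × 1.07 = 58869.9 Mb
conference talk: 3.712 Mbps × 3300 s × 1.07 = 13107.1 Mb
time-lapse clip: 15.912 Mbps × 372 s × 1.07 = 6333.6 Mb
short film: 7.712 Mbps × 967 s × 1.07 = 7979.5 Mb
animated explainer: 3.912 Mbps × 60 s × 1.07 = 251.2 Mb
Total: 86541.2 Mb = 10817.7 MB.
At 50 Mbps: 86541.2 / 50 = 1731 s ≈ 28.8 minutes.

28.8 minutes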